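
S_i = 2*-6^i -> [2, -12, 72, -432, 2592]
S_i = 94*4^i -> [94, 376, 1504, 6016, 24064]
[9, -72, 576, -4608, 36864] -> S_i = 9*-8^i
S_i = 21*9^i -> [21, 189, 1701, 15309, 137781]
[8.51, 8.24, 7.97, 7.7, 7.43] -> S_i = 8.51 + -0.27*i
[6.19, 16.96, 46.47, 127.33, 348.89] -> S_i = 6.19*2.74^i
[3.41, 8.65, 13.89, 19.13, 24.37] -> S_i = 3.41 + 5.24*i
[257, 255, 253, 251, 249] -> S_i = 257 + -2*i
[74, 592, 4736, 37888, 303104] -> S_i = 74*8^i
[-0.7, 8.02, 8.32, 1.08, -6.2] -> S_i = Random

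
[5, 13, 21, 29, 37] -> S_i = 5 + 8*i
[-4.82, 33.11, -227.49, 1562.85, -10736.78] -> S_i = -4.82*(-6.87)^i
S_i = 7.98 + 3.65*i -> [7.98, 11.63, 15.28, 18.93, 22.58]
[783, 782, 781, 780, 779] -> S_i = 783 + -1*i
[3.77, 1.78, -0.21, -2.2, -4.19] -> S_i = 3.77 + -1.99*i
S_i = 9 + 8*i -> [9, 17, 25, 33, 41]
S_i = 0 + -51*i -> [0, -51, -102, -153, -204]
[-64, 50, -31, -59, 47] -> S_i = Random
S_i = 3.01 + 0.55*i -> [3.01, 3.56, 4.11, 4.66, 5.21]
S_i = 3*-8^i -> [3, -24, 192, -1536, 12288]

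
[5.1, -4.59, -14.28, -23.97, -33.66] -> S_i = 5.10 + -9.69*i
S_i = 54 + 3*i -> [54, 57, 60, 63, 66]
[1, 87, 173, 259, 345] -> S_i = 1 + 86*i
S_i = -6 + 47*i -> [-6, 41, 88, 135, 182]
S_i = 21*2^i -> [21, 42, 84, 168, 336]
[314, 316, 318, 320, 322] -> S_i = 314 + 2*i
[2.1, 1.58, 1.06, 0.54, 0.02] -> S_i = 2.10 + -0.52*i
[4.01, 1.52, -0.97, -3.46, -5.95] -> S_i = 4.01 + -2.49*i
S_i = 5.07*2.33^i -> [5.07, 11.81, 27.52, 64.13, 149.43]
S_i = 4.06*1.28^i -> [4.06, 5.2, 6.65, 8.51, 10.9]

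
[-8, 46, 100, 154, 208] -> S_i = -8 + 54*i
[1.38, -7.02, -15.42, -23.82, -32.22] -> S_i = 1.38 + -8.40*i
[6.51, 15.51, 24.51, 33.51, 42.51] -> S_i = 6.51 + 9.00*i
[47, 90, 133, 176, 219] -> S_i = 47 + 43*i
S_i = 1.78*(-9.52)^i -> [1.78, -16.95, 161.32, -1535.79, 14620.69]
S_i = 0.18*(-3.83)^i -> [0.18, -0.69, 2.64, -10.11, 38.73]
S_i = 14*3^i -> [14, 42, 126, 378, 1134]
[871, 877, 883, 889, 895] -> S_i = 871 + 6*i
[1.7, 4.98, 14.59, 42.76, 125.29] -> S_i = 1.70*2.93^i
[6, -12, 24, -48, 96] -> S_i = 6*-2^i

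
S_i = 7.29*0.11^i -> [7.29, 0.8, 0.09, 0.01, 0.0]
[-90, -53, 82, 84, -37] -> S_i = Random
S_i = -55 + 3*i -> [-55, -52, -49, -46, -43]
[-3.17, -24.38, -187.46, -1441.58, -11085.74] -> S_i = -3.17*7.69^i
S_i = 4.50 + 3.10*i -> [4.5, 7.6, 10.7, 13.8, 16.9]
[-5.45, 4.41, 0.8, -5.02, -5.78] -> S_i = Random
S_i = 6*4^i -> [6, 24, 96, 384, 1536]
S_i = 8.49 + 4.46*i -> [8.49, 12.95, 17.41, 21.87, 26.33]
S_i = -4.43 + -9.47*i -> [-4.43, -13.9, -23.37, -32.84, -42.31]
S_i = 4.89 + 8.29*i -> [4.89, 13.18, 21.47, 29.76, 38.05]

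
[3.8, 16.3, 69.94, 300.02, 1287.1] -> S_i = 3.80*4.29^i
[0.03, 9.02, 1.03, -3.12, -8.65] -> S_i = Random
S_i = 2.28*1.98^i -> [2.28, 4.51, 8.94, 17.7, 35.04]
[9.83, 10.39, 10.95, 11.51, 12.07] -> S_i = 9.83 + 0.56*i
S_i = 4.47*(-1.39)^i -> [4.47, -6.21, 8.64, -12.0, 16.69]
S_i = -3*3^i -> [-3, -9, -27, -81, -243]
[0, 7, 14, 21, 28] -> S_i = 0 + 7*i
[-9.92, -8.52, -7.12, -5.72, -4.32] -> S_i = -9.92 + 1.40*i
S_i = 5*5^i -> [5, 25, 125, 625, 3125]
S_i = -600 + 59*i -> [-600, -541, -482, -423, -364]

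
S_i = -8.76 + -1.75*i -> [-8.76, -10.51, -12.26, -14.01, -15.76]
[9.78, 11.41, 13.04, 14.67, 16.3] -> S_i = 9.78 + 1.63*i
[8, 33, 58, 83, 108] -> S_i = 8 + 25*i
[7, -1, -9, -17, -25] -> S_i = 7 + -8*i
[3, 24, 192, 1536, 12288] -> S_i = 3*8^i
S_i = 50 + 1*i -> [50, 51, 52, 53, 54]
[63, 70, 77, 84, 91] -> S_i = 63 + 7*i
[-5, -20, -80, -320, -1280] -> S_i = -5*4^i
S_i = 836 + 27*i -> [836, 863, 890, 917, 944]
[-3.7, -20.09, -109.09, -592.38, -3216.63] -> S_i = -3.70*5.43^i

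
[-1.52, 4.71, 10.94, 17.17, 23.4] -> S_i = -1.52 + 6.23*i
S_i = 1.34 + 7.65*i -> [1.34, 8.99, 16.64, 24.29, 31.94]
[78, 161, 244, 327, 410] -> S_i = 78 + 83*i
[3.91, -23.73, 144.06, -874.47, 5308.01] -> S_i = 3.91*(-6.07)^i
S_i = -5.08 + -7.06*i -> [-5.08, -12.14, -19.2, -26.26, -33.32]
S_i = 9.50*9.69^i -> [9.5, 92.06, 892.01, 8643.61, 83756.54]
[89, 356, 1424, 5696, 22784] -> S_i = 89*4^i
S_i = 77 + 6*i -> [77, 83, 89, 95, 101]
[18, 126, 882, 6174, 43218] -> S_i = 18*7^i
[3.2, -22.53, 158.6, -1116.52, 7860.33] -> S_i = 3.20*(-7.04)^i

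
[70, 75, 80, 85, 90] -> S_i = 70 + 5*i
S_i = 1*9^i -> [1, 9, 81, 729, 6561]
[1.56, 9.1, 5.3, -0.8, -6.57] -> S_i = Random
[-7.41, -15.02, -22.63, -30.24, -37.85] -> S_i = -7.41 + -7.61*i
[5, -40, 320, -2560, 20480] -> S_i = 5*-8^i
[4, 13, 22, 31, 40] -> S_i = 4 + 9*i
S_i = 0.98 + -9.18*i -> [0.98, -8.2, -17.38, -26.56, -35.74]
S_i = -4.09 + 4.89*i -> [-4.09, 0.8, 5.69, 10.58, 15.47]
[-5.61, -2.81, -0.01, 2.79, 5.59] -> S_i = -5.61 + 2.80*i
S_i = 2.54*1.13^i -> [2.54, 2.87, 3.24, 3.66, 4.14]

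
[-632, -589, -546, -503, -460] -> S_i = -632 + 43*i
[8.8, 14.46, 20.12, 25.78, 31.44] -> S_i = 8.80 + 5.66*i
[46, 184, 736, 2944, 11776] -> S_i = 46*4^i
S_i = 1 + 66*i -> [1, 67, 133, 199, 265]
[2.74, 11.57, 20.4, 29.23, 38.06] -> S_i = 2.74 + 8.83*i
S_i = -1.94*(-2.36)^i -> [-1.94, 4.58, -10.81, 25.5, -60.18]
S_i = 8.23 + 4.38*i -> [8.23, 12.61, 16.99, 21.37, 25.75]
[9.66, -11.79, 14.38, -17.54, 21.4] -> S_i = 9.66*(-1.22)^i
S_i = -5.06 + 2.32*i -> [-5.06, -2.74, -0.42, 1.9, 4.22]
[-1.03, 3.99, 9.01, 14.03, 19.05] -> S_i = -1.03 + 5.02*i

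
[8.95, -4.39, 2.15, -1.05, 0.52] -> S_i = 8.95*(-0.49)^i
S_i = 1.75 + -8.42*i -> [1.75, -6.67, -15.09, -23.51, -31.93]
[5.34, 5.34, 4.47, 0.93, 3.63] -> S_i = Random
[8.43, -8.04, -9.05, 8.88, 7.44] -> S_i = Random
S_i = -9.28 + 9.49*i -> [-9.28, 0.21, 9.7, 19.19, 28.68]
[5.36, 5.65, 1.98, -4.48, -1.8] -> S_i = Random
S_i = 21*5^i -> [21, 105, 525, 2625, 13125]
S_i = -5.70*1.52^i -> [-5.7, -8.66, -13.17, -20.02, -30.43]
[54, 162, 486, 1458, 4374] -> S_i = 54*3^i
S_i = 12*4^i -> [12, 48, 192, 768, 3072]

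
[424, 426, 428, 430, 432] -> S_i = 424 + 2*i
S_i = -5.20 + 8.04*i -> [-5.2, 2.84, 10.88, 18.92, 26.96]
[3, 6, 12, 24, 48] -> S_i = 3*2^i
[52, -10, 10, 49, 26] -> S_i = Random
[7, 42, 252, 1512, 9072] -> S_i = 7*6^i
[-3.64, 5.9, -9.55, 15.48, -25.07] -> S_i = -3.64*(-1.62)^i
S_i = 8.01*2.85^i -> [8.01, 22.83, 65.06, 185.42, 528.46]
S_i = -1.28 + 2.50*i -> [-1.28, 1.22, 3.72, 6.22, 8.72]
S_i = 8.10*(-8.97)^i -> [8.1, -72.66, 651.73, -5846.05, 52439.05]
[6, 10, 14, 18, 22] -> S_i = 6 + 4*i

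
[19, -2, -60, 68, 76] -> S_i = Random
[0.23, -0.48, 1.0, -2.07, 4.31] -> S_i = 0.23*(-2.08)^i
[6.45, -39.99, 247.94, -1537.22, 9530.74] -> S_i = 6.45*(-6.20)^i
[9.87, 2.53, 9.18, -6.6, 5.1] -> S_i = Random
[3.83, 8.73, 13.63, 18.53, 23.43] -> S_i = 3.83 + 4.90*i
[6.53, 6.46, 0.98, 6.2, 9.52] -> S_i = Random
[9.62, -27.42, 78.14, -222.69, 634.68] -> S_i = 9.62*(-2.85)^i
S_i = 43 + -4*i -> [43, 39, 35, 31, 27]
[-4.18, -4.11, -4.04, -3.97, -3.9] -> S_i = -4.18 + 0.07*i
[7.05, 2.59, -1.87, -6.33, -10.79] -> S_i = 7.05 + -4.46*i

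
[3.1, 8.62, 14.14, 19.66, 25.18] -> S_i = 3.10 + 5.52*i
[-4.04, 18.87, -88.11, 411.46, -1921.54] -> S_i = -4.04*(-4.67)^i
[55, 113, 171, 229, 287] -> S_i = 55 + 58*i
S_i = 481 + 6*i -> [481, 487, 493, 499, 505]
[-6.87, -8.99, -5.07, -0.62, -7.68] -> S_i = Random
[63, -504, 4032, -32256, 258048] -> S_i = 63*-8^i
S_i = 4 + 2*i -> [4, 6, 8, 10, 12]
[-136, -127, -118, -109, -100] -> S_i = -136 + 9*i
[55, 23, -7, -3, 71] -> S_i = Random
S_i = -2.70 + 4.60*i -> [-2.7, 1.9, 6.5, 11.1, 15.7]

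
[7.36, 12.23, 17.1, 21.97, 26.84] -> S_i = 7.36 + 4.87*i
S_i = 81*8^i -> [81, 648, 5184, 41472, 331776]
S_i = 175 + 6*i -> [175, 181, 187, 193, 199]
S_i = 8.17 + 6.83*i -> [8.17, 15.0, 21.83, 28.66, 35.49]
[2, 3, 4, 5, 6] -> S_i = 2 + 1*i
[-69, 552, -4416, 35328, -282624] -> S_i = -69*-8^i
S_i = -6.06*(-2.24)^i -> [-6.06, 13.57, -30.41, 68.11, -152.57]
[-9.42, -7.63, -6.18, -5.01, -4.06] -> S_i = -9.42*0.81^i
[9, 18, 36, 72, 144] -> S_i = 9*2^i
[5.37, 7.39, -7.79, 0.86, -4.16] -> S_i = Random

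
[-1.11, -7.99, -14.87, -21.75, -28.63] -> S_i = -1.11 + -6.88*i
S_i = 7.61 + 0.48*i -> [7.61, 8.09, 8.57, 9.05, 9.53]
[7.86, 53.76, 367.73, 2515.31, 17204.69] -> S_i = 7.86*6.84^i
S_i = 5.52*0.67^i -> [5.52, 3.7, 2.48, 1.66, 1.11]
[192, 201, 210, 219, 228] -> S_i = 192 + 9*i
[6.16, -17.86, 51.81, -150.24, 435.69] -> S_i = 6.16*(-2.90)^i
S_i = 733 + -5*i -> [733, 728, 723, 718, 713]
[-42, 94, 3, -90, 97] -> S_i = Random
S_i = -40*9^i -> [-40, -360, -3240, -29160, -262440]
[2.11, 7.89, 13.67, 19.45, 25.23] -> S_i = 2.11 + 5.78*i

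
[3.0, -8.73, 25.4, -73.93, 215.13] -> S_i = 3.00*(-2.91)^i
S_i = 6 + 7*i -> [6, 13, 20, 27, 34]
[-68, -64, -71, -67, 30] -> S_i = Random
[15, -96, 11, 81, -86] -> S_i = Random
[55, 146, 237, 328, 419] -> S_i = 55 + 91*i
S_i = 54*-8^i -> [54, -432, 3456, -27648, 221184]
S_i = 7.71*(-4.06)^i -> [7.71, -31.3, 127.09, -515.98, 2094.88]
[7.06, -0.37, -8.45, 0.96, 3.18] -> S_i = Random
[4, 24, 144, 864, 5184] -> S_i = 4*6^i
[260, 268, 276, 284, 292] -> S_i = 260 + 8*i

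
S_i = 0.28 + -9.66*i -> [0.28, -9.38, -19.04, -28.7, -38.36]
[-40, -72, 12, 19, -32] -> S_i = Random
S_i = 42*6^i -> [42, 252, 1512, 9072, 54432]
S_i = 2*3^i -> [2, 6, 18, 54, 162]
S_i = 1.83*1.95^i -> [1.83, 3.57, 6.96, 13.57, 26.46]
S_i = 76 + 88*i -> [76, 164, 252, 340, 428]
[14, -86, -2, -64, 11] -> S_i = Random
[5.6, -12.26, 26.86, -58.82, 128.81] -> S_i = 5.60*(-2.19)^i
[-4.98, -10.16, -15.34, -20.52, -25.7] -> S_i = -4.98 + -5.18*i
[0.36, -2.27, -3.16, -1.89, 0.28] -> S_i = Random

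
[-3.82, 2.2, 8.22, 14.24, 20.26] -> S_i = -3.82 + 6.02*i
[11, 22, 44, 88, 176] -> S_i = 11*2^i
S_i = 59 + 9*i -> [59, 68, 77, 86, 95]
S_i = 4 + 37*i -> [4, 41, 78, 115, 152]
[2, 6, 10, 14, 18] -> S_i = 2 + 4*i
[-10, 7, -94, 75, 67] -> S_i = Random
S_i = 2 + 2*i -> [2, 4, 6, 8, 10]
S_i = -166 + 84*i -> [-166, -82, 2, 86, 170]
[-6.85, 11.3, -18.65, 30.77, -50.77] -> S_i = -6.85*(-1.65)^i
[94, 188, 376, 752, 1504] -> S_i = 94*2^i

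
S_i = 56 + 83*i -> [56, 139, 222, 305, 388]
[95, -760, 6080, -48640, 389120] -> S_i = 95*-8^i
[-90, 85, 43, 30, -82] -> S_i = Random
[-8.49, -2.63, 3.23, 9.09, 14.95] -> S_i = -8.49 + 5.86*i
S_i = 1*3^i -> [1, 3, 9, 27, 81]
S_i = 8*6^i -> [8, 48, 288, 1728, 10368]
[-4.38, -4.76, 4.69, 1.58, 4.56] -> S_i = Random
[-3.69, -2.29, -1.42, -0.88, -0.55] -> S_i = -3.69*0.62^i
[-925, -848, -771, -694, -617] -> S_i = -925 + 77*i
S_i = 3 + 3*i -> [3, 6, 9, 12, 15]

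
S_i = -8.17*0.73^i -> [-8.17, -5.96, -4.35, -3.18, -2.32]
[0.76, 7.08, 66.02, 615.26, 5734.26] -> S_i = 0.76*9.32^i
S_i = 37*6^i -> [37, 222, 1332, 7992, 47952]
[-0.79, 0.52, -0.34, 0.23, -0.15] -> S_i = -0.79*(-0.66)^i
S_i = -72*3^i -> [-72, -216, -648, -1944, -5832]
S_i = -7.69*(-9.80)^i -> [-7.69, 75.36, -738.55, 7237.77, -70930.11]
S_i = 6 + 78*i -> [6, 84, 162, 240, 318]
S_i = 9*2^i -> [9, 18, 36, 72, 144]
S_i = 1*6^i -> [1, 6, 36, 216, 1296]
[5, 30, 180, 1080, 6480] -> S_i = 5*6^i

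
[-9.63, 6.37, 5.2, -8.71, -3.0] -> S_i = Random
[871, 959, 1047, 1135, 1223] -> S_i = 871 + 88*i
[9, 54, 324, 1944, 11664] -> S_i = 9*6^i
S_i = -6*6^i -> [-6, -36, -216, -1296, -7776]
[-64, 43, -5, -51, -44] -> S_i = Random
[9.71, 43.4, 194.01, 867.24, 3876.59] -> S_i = 9.71*4.47^i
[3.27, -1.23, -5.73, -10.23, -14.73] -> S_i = 3.27 + -4.50*i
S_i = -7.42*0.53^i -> [-7.42, -3.93, -2.08, -1.1, -0.59]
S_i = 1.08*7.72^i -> [1.08, 8.34, 64.37, 496.91, 3836.13]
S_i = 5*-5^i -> [5, -25, 125, -625, 3125]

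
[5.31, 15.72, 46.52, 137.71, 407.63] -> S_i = 5.31*2.96^i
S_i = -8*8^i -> [-8, -64, -512, -4096, -32768]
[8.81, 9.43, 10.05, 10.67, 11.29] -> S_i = 8.81 + 0.62*i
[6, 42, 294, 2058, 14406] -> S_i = 6*7^i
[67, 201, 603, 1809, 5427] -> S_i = 67*3^i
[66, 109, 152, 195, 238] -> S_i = 66 + 43*i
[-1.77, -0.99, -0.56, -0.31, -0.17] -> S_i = -1.77*0.56^i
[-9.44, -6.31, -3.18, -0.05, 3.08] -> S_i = -9.44 + 3.13*i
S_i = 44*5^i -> [44, 220, 1100, 5500, 27500]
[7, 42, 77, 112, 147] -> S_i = 7 + 35*i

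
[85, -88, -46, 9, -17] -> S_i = Random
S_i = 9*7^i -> [9, 63, 441, 3087, 21609]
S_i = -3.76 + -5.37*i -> [-3.76, -9.13, -14.5, -19.87, -25.24]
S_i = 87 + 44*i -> [87, 131, 175, 219, 263]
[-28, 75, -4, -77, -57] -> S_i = Random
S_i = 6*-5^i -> [6, -30, 150, -750, 3750]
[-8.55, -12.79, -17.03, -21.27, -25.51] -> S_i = -8.55 + -4.24*i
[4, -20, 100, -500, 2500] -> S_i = 4*-5^i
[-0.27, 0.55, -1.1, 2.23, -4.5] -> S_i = -0.27*(-2.02)^i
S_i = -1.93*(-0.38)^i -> [-1.93, 0.73, -0.28, 0.11, -0.04]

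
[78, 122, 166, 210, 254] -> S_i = 78 + 44*i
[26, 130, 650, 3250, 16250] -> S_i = 26*5^i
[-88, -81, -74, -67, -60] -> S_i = -88 + 7*i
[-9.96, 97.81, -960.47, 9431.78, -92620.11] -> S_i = -9.96*(-9.82)^i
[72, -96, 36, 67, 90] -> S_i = Random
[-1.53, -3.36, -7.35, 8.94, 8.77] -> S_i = Random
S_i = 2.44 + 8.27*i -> [2.44, 10.71, 18.98, 27.25, 35.52]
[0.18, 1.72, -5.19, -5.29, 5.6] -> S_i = Random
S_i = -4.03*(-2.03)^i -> [-4.03, 8.18, -16.61, 33.71, -68.44]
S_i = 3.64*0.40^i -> [3.64, 1.46, 0.58, 0.23, 0.09]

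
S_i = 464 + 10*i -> [464, 474, 484, 494, 504]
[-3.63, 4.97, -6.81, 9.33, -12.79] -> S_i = -3.63*(-1.37)^i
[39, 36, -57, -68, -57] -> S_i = Random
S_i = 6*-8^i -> [6, -48, 384, -3072, 24576]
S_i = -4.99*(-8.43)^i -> [-4.99, 42.07, -354.61, 2989.39, -25200.6]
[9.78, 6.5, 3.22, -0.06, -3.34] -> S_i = 9.78 + -3.28*i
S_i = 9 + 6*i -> [9, 15, 21, 27, 33]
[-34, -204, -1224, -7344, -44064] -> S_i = -34*6^i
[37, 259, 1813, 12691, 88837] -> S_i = 37*7^i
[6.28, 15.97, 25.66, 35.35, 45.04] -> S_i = 6.28 + 9.69*i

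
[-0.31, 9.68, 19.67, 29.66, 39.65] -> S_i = -0.31 + 9.99*i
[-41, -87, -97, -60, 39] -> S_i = Random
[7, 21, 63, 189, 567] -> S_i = 7*3^i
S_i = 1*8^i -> [1, 8, 64, 512, 4096]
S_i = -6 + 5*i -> [-6, -1, 4, 9, 14]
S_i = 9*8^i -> [9, 72, 576, 4608, 36864]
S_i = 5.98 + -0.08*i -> [5.98, 5.9, 5.82, 5.74, 5.66]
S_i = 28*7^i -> [28, 196, 1372, 9604, 67228]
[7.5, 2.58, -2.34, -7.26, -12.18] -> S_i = 7.50 + -4.92*i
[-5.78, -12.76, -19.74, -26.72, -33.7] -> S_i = -5.78 + -6.98*i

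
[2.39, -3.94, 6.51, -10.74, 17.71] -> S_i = 2.39*(-1.65)^i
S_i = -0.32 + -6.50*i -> [-0.32, -6.82, -13.32, -19.82, -26.32]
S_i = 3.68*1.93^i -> [3.68, 7.1, 13.71, 26.46, 51.06]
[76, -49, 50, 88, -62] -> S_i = Random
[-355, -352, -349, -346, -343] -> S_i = -355 + 3*i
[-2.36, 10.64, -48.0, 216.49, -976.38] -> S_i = -2.36*(-4.51)^i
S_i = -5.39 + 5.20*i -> [-5.39, -0.19, 5.01, 10.21, 15.41]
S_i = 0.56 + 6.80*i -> [0.56, 7.36, 14.16, 20.96, 27.76]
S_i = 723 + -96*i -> [723, 627, 531, 435, 339]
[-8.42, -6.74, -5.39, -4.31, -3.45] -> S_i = -8.42*0.80^i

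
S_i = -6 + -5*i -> [-6, -11, -16, -21, -26]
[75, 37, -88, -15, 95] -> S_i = Random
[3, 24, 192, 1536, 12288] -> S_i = 3*8^i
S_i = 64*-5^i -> [64, -320, 1600, -8000, 40000]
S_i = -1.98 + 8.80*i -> [-1.98, 6.82, 15.62, 24.42, 33.22]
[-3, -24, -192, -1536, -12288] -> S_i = -3*8^i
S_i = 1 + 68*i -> [1, 69, 137, 205, 273]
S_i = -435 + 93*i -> [-435, -342, -249, -156, -63]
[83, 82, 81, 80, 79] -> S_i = 83 + -1*i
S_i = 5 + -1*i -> [5, 4, 3, 2, 1]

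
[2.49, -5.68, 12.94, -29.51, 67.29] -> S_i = 2.49*(-2.28)^i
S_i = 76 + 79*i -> [76, 155, 234, 313, 392]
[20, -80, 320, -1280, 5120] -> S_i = 20*-4^i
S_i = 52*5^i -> [52, 260, 1300, 6500, 32500]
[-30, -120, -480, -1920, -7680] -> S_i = -30*4^i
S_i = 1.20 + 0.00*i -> [1.2, 1.2, 1.2, 1.2, 1.2]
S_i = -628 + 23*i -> [-628, -605, -582, -559, -536]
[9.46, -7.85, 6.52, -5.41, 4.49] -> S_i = 9.46*(-0.83)^i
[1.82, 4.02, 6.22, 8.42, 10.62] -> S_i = 1.82 + 2.20*i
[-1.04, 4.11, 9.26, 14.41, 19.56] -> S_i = -1.04 + 5.15*i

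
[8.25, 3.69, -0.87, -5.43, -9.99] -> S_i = 8.25 + -4.56*i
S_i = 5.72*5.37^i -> [5.72, 30.72, 164.95, 885.77, 4756.56]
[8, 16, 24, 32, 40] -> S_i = 8 + 8*i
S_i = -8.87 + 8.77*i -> [-8.87, -0.1, 8.67, 17.44, 26.21]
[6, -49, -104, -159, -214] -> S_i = 6 + -55*i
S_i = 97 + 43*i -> [97, 140, 183, 226, 269]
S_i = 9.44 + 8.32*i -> [9.44, 17.76, 26.08, 34.4, 42.72]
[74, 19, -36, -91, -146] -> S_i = 74 + -55*i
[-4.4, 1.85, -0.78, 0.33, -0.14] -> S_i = -4.40*(-0.42)^i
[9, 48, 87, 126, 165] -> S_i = 9 + 39*i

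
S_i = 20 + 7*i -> [20, 27, 34, 41, 48]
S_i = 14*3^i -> [14, 42, 126, 378, 1134]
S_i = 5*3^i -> [5, 15, 45, 135, 405]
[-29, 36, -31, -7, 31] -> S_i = Random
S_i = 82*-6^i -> [82, -492, 2952, -17712, 106272]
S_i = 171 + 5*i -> [171, 176, 181, 186, 191]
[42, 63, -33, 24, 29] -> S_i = Random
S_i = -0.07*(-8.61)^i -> [-0.07, 0.6, -5.19, 44.68, -384.69]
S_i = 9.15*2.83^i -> [9.15, 25.89, 73.28, 207.39, 586.9]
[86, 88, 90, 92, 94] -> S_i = 86 + 2*i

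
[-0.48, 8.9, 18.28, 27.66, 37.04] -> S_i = -0.48 + 9.38*i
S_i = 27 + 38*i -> [27, 65, 103, 141, 179]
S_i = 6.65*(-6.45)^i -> [6.65, -42.89, 276.66, -1784.44, 11509.61]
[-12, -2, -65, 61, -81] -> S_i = Random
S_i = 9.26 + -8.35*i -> [9.26, 0.91, -7.44, -15.79, -24.14]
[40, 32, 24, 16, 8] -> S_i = 40 + -8*i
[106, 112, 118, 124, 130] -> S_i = 106 + 6*i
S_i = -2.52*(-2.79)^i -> [-2.52, 7.03, -19.62, 54.73, -152.69]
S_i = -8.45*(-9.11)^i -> [-8.45, 76.98, -701.28, 6388.69, -58200.97]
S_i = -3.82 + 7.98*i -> [-3.82, 4.16, 12.14, 20.12, 28.1]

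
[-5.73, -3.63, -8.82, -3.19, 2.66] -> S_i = Random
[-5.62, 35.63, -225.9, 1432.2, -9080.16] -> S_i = -5.62*(-6.34)^i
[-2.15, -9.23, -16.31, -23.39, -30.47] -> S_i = -2.15 + -7.08*i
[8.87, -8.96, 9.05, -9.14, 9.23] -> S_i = 8.87*(-1.01)^i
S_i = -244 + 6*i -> [-244, -238, -232, -226, -220]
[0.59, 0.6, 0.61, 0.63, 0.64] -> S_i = 0.59*1.02^i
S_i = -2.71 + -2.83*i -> [-2.71, -5.54, -8.37, -11.2, -14.03]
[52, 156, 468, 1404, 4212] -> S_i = 52*3^i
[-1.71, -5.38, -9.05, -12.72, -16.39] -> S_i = -1.71 + -3.67*i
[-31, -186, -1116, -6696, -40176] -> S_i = -31*6^i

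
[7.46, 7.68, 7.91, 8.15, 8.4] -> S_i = 7.46*1.03^i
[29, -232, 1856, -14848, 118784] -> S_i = 29*-8^i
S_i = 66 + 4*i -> [66, 70, 74, 78, 82]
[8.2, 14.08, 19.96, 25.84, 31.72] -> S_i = 8.20 + 5.88*i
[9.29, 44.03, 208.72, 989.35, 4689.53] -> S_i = 9.29*4.74^i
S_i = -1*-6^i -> [-1, 6, -36, 216, -1296]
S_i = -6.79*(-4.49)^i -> [-6.79, 30.49, -136.89, 614.62, -2759.66]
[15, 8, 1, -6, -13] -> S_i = 15 + -7*i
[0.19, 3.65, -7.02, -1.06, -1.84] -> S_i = Random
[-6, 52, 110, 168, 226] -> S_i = -6 + 58*i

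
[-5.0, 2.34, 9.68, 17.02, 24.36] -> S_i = -5.00 + 7.34*i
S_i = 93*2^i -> [93, 186, 372, 744, 1488]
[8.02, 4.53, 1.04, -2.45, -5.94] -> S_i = 8.02 + -3.49*i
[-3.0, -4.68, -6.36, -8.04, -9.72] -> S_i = -3.00 + -1.68*i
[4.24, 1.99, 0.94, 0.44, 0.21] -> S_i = 4.24*0.47^i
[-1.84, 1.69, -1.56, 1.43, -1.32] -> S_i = -1.84*(-0.92)^i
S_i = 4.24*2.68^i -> [4.24, 11.36, 30.45, 81.62, 218.73]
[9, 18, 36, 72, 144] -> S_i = 9*2^i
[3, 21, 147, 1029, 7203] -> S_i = 3*7^i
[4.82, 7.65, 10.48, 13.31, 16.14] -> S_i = 4.82 + 2.83*i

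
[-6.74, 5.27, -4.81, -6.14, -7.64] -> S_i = Random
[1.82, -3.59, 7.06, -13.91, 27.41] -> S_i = 1.82*(-1.97)^i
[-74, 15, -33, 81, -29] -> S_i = Random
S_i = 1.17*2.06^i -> [1.17, 2.41, 4.97, 10.23, 21.07]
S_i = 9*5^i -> [9, 45, 225, 1125, 5625]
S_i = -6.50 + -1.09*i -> [-6.5, -7.59, -8.68, -9.77, -10.86]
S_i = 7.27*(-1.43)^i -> [7.27, -10.4, 14.87, -21.26, 30.4]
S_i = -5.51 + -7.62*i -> [-5.51, -13.13, -20.75, -28.37, -35.99]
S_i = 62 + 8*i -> [62, 70, 78, 86, 94]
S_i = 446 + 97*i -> [446, 543, 640, 737, 834]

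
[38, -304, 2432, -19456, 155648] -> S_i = 38*-8^i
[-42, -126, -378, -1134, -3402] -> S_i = -42*3^i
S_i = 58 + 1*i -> [58, 59, 60, 61, 62]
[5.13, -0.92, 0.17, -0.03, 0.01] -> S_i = 5.13*(-0.18)^i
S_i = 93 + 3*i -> [93, 96, 99, 102, 105]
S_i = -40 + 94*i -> [-40, 54, 148, 242, 336]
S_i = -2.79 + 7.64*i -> [-2.79, 4.85, 12.49, 20.13, 27.77]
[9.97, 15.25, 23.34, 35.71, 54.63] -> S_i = 9.97*1.53^i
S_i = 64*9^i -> [64, 576, 5184, 46656, 419904]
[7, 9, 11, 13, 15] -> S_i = 7 + 2*i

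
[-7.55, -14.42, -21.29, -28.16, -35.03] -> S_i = -7.55 + -6.87*i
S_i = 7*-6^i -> [7, -42, 252, -1512, 9072]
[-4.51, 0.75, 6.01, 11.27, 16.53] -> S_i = -4.51 + 5.26*i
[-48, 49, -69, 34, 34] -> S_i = Random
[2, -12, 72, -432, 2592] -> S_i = 2*-6^i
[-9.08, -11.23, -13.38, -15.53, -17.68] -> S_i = -9.08 + -2.15*i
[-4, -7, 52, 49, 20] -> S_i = Random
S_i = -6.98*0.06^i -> [-6.98, -0.42, -0.03, -0.0, -0.0]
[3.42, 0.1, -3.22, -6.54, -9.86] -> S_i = 3.42 + -3.32*i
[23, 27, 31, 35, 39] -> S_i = 23 + 4*i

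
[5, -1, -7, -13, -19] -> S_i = 5 + -6*i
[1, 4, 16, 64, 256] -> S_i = 1*4^i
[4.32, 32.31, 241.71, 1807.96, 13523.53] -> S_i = 4.32*7.48^i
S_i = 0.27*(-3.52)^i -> [0.27, -0.95, 3.35, -11.78, 41.45]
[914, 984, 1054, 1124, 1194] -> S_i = 914 + 70*i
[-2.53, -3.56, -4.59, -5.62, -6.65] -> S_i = -2.53 + -1.03*i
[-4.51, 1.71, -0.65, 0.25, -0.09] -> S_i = -4.51*(-0.38)^i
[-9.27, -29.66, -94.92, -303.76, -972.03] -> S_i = -9.27*3.20^i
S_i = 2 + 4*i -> [2, 6, 10, 14, 18]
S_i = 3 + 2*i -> [3, 5, 7, 9, 11]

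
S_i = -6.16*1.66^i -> [-6.16, -10.23, -16.97, -28.18, -46.77]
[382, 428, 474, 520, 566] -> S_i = 382 + 46*i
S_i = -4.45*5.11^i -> [-4.45, -22.74, -116.2, -593.78, -3034.2]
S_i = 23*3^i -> [23, 69, 207, 621, 1863]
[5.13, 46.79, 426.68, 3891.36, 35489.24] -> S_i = 5.13*9.12^i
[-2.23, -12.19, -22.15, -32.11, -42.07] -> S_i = -2.23 + -9.96*i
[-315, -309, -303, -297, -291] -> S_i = -315 + 6*i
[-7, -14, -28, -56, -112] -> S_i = -7*2^i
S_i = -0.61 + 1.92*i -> [-0.61, 1.31, 3.23, 5.15, 7.07]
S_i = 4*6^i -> [4, 24, 144, 864, 5184]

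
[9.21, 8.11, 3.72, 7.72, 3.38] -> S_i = Random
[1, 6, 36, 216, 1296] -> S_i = 1*6^i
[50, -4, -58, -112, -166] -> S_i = 50 + -54*i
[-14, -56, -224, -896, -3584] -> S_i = -14*4^i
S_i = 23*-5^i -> [23, -115, 575, -2875, 14375]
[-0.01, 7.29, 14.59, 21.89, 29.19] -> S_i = -0.01 + 7.30*i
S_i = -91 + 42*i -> [-91, -49, -7, 35, 77]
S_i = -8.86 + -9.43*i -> [-8.86, -18.29, -27.72, -37.15, -46.58]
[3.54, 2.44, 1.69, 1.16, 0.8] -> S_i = 3.54*0.69^i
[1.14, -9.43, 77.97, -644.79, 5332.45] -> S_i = 1.14*(-8.27)^i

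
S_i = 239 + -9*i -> [239, 230, 221, 212, 203]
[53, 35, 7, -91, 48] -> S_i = Random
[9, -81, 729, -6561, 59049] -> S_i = 9*-9^i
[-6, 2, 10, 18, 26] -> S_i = -6 + 8*i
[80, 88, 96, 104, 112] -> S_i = 80 + 8*i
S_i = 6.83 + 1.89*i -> [6.83, 8.72, 10.61, 12.5, 14.39]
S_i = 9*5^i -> [9, 45, 225, 1125, 5625]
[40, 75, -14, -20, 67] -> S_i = Random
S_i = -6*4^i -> [-6, -24, -96, -384, -1536]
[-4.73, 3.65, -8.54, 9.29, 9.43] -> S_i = Random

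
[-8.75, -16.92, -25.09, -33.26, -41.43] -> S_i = -8.75 + -8.17*i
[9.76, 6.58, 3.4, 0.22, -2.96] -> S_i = 9.76 + -3.18*i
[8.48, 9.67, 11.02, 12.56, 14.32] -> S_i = 8.48*1.14^i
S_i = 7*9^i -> [7, 63, 567, 5103, 45927]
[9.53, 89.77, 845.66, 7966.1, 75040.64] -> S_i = 9.53*9.42^i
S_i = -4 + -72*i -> [-4, -76, -148, -220, -292]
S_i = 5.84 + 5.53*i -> [5.84, 11.37, 16.9, 22.43, 27.96]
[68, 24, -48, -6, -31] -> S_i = Random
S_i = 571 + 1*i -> [571, 572, 573, 574, 575]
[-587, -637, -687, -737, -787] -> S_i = -587 + -50*i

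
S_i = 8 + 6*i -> [8, 14, 20, 26, 32]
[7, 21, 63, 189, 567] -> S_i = 7*3^i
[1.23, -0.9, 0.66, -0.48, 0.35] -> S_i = 1.23*(-0.73)^i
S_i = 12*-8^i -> [12, -96, 768, -6144, 49152]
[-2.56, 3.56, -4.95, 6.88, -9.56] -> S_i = -2.56*(-1.39)^i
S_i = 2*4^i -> [2, 8, 32, 128, 512]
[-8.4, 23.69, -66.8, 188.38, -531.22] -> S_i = -8.40*(-2.82)^i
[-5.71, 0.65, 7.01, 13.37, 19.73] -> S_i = -5.71 + 6.36*i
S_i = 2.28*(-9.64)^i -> [2.28, -21.98, 211.88, -2042.52, 19689.88]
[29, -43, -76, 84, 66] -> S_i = Random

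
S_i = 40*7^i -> [40, 280, 1960, 13720, 96040]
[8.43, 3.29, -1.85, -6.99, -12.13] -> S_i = 8.43 + -5.14*i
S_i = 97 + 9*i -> [97, 106, 115, 124, 133]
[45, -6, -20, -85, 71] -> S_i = Random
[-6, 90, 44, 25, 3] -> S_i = Random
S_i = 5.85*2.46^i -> [5.85, 14.39, 35.4, 87.09, 214.24]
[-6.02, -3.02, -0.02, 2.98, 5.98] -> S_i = -6.02 + 3.00*i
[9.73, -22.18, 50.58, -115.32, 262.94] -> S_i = 9.73*(-2.28)^i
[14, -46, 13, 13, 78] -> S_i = Random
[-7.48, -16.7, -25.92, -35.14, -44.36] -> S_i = -7.48 + -9.22*i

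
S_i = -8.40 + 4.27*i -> [-8.4, -4.13, 0.14, 4.41, 8.68]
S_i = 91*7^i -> [91, 637, 4459, 31213, 218491]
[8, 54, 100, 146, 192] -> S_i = 8 + 46*i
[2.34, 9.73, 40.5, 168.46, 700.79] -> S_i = 2.34*4.16^i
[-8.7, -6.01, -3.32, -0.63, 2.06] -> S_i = -8.70 + 2.69*i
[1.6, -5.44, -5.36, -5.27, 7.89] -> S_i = Random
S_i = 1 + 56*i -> [1, 57, 113, 169, 225]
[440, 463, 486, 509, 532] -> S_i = 440 + 23*i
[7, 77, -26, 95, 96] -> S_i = Random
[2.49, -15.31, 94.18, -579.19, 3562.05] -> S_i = 2.49*(-6.15)^i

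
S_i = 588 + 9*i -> [588, 597, 606, 615, 624]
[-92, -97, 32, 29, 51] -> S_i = Random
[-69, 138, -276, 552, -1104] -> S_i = -69*-2^i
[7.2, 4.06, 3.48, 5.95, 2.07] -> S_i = Random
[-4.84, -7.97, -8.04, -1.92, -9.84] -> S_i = Random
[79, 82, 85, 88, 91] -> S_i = 79 + 3*i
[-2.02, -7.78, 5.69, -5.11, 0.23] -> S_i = Random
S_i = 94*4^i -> [94, 376, 1504, 6016, 24064]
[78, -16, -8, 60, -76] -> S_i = Random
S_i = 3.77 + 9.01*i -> [3.77, 12.78, 21.79, 30.8, 39.81]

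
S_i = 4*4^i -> [4, 16, 64, 256, 1024]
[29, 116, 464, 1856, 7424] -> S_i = 29*4^i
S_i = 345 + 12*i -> [345, 357, 369, 381, 393]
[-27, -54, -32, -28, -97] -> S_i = Random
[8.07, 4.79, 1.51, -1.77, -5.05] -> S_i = 8.07 + -3.28*i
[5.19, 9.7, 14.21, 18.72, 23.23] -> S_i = 5.19 + 4.51*i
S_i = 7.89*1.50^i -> [7.89, 11.84, 17.75, 26.63, 39.94]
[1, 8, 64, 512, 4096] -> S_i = 1*8^i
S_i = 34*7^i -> [34, 238, 1666, 11662, 81634]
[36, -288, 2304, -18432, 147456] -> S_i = 36*-8^i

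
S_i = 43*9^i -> [43, 387, 3483, 31347, 282123]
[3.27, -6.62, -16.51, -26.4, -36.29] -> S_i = 3.27 + -9.89*i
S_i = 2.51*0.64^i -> [2.51, 1.61, 1.03, 0.66, 0.42]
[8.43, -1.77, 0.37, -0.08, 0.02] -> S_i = 8.43*(-0.21)^i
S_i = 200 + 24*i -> [200, 224, 248, 272, 296]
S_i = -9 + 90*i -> [-9, 81, 171, 261, 351]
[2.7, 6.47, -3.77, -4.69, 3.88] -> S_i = Random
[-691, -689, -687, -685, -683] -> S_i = -691 + 2*i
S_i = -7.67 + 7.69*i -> [-7.67, 0.02, 7.71, 15.4, 23.09]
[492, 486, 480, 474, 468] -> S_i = 492 + -6*i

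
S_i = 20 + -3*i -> [20, 17, 14, 11, 8]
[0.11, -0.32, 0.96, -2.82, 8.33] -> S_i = 0.11*(-2.95)^i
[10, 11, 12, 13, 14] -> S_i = 10 + 1*i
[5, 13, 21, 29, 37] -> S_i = 5 + 8*i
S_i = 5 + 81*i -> [5, 86, 167, 248, 329]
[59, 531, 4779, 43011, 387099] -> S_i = 59*9^i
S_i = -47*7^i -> [-47, -329, -2303, -16121, -112847]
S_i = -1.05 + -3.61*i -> [-1.05, -4.66, -8.27, -11.88, -15.49]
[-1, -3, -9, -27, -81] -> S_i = -1*3^i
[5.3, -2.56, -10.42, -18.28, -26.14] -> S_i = 5.30 + -7.86*i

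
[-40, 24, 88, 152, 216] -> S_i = -40 + 64*i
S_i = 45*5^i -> [45, 225, 1125, 5625, 28125]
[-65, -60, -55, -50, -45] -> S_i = -65 + 5*i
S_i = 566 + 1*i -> [566, 567, 568, 569, 570]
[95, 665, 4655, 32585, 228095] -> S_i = 95*7^i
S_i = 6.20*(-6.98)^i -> [6.2, -43.28, 302.07, -2108.42, 14716.8]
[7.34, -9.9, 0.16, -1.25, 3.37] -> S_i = Random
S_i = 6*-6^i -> [6, -36, 216, -1296, 7776]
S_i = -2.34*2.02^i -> [-2.34, -4.73, -9.55, -19.29, -38.96]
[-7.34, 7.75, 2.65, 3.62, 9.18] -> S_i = Random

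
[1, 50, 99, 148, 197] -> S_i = 1 + 49*i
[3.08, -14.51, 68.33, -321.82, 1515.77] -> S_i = 3.08*(-4.71)^i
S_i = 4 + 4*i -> [4, 8, 12, 16, 20]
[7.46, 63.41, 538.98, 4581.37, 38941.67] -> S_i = 7.46*8.50^i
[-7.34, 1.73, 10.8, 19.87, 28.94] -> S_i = -7.34 + 9.07*i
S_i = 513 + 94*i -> [513, 607, 701, 795, 889]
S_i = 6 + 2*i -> [6, 8, 10, 12, 14]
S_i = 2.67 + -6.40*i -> [2.67, -3.73, -10.13, -16.53, -22.93]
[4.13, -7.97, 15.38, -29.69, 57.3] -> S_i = 4.13*(-1.93)^i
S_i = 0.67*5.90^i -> [0.67, 3.95, 23.32, 137.6, 811.86]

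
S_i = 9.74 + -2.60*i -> [9.74, 7.14, 4.54, 1.94, -0.66]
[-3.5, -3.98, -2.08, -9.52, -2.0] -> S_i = Random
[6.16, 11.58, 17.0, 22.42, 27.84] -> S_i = 6.16 + 5.42*i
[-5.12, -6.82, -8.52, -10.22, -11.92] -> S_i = -5.12 + -1.70*i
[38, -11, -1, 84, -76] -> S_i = Random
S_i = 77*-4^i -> [77, -308, 1232, -4928, 19712]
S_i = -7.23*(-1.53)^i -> [-7.23, 11.06, -16.92, 25.89, -39.62]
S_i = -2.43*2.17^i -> [-2.43, -5.27, -11.44, -24.83, -53.88]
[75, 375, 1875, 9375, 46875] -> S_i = 75*5^i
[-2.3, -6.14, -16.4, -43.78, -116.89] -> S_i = -2.30*2.67^i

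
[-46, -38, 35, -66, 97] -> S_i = Random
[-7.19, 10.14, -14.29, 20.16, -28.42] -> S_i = -7.19*(-1.41)^i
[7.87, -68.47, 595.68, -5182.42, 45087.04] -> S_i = 7.87*(-8.70)^i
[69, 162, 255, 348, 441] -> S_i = 69 + 93*i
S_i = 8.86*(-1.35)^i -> [8.86, -11.96, 16.15, -21.8, 29.43]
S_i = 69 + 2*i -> [69, 71, 73, 75, 77]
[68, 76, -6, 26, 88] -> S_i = Random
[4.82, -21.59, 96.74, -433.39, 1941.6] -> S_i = 4.82*(-4.48)^i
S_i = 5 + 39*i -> [5, 44, 83, 122, 161]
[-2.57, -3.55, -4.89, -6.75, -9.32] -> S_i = -2.57*1.38^i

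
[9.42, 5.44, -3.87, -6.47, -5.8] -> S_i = Random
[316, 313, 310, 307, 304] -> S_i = 316 + -3*i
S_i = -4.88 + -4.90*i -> [-4.88, -9.78, -14.68, -19.58, -24.48]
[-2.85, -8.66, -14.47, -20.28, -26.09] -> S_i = -2.85 + -5.81*i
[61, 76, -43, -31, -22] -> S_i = Random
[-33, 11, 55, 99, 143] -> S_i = -33 + 44*i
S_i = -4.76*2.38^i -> [-4.76, -11.33, -26.96, -64.17, -152.73]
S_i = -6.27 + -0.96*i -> [-6.27, -7.23, -8.19, -9.15, -10.11]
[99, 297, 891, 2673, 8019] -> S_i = 99*3^i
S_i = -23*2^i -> [-23, -46, -92, -184, -368]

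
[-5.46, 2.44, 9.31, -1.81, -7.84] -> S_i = Random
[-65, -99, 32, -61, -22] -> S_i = Random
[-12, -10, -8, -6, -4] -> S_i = -12 + 2*i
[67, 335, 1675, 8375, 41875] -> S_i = 67*5^i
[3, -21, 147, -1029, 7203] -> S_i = 3*-7^i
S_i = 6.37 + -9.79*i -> [6.37, -3.42, -13.21, -23.0, -32.79]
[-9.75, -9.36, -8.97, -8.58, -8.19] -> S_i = -9.75 + 0.39*i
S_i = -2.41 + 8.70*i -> [-2.41, 6.29, 14.99, 23.69, 32.39]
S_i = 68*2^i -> [68, 136, 272, 544, 1088]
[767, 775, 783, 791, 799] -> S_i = 767 + 8*i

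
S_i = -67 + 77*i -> [-67, 10, 87, 164, 241]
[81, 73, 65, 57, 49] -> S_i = 81 + -8*i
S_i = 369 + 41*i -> [369, 410, 451, 492, 533]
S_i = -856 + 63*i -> [-856, -793, -730, -667, -604]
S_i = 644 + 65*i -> [644, 709, 774, 839, 904]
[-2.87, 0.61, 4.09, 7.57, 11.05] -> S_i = -2.87 + 3.48*i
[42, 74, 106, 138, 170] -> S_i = 42 + 32*i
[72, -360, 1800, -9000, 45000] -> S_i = 72*-5^i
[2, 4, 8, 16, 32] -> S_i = 2*2^i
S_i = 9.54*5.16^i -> [9.54, 49.23, 254.01, 1310.68, 6763.12]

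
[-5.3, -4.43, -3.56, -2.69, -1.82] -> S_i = -5.30 + 0.87*i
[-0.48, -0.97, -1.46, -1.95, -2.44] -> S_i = -0.48 + -0.49*i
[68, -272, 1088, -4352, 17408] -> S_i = 68*-4^i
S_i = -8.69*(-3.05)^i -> [-8.69, 26.5, -80.84, 246.56, -752.0]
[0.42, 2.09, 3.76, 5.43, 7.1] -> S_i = 0.42 + 1.67*i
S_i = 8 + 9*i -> [8, 17, 26, 35, 44]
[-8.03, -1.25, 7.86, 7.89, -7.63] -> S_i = Random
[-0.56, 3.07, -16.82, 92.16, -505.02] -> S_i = -0.56*(-5.48)^i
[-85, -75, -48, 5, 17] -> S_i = Random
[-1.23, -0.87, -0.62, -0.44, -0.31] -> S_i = -1.23*0.71^i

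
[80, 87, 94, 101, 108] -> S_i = 80 + 7*i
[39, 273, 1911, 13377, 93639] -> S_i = 39*7^i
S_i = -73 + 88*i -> [-73, 15, 103, 191, 279]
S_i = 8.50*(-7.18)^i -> [8.5, -61.03, 438.2, -3146.24, 22590.02]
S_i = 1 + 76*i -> [1, 77, 153, 229, 305]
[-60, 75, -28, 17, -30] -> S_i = Random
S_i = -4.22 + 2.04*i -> [-4.22, -2.18, -0.14, 1.9, 3.94]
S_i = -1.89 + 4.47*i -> [-1.89, 2.58, 7.05, 11.52, 15.99]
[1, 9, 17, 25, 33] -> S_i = 1 + 8*i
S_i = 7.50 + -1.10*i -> [7.5, 6.4, 5.3, 4.2, 3.1]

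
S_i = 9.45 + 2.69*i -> [9.45, 12.14, 14.83, 17.52, 20.21]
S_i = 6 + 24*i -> [6, 30, 54, 78, 102]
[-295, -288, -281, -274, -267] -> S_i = -295 + 7*i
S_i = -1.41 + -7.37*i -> [-1.41, -8.78, -16.15, -23.52, -30.89]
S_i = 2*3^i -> [2, 6, 18, 54, 162]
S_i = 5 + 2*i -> [5, 7, 9, 11, 13]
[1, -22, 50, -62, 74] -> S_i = Random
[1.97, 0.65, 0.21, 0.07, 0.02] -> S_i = 1.97*0.33^i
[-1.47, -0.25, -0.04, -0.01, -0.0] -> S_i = -1.47*0.17^i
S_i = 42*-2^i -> [42, -84, 168, -336, 672]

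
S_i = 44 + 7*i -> [44, 51, 58, 65, 72]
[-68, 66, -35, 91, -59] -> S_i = Random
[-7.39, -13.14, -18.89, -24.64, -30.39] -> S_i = -7.39 + -5.75*i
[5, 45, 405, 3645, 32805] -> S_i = 5*9^i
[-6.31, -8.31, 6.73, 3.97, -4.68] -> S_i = Random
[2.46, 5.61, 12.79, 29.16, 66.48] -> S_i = 2.46*2.28^i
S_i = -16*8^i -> [-16, -128, -1024, -8192, -65536]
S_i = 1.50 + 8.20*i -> [1.5, 9.7, 17.9, 26.1, 34.3]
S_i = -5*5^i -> [-5, -25, -125, -625, -3125]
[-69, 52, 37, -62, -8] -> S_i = Random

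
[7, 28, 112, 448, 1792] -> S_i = 7*4^i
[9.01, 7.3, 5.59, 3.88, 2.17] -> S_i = 9.01 + -1.71*i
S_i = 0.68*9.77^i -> [0.68, 6.64, 64.91, 634.15, 6195.65]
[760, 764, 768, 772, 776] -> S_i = 760 + 4*i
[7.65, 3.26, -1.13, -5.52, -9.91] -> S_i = 7.65 + -4.39*i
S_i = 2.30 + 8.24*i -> [2.3, 10.54, 18.78, 27.02, 35.26]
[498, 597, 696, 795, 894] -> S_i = 498 + 99*i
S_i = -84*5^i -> [-84, -420, -2100, -10500, -52500]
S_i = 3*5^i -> [3, 15, 75, 375, 1875]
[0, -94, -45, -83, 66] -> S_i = Random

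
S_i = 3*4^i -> [3, 12, 48, 192, 768]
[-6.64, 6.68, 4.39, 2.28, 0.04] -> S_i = Random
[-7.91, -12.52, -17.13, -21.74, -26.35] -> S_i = -7.91 + -4.61*i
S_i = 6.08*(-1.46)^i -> [6.08, -8.88, 12.96, -18.92, 27.63]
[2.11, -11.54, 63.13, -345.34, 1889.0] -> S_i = 2.11*(-5.47)^i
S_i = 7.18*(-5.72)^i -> [7.18, -41.07, 234.92, -1343.73, 7686.14]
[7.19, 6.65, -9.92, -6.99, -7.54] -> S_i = Random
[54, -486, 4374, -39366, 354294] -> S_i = 54*-9^i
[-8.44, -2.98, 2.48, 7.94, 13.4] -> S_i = -8.44 + 5.46*i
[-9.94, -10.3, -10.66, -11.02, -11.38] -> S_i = -9.94 + -0.36*i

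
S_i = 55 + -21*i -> [55, 34, 13, -8, -29]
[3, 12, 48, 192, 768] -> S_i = 3*4^i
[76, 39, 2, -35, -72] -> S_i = 76 + -37*i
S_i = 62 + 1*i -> [62, 63, 64, 65, 66]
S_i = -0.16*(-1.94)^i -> [-0.16, 0.31, -0.6, 1.17, -2.27]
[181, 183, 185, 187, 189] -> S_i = 181 + 2*i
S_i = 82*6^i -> [82, 492, 2952, 17712, 106272]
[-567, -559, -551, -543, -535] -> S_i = -567 + 8*i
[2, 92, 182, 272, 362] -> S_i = 2 + 90*i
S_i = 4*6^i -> [4, 24, 144, 864, 5184]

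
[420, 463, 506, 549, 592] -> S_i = 420 + 43*i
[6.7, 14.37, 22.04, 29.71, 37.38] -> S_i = 6.70 + 7.67*i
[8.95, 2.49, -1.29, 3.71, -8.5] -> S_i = Random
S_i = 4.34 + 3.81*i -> [4.34, 8.15, 11.96, 15.77, 19.58]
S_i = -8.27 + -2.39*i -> [-8.27, -10.66, -13.05, -15.44, -17.83]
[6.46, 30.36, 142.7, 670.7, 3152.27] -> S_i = 6.46*4.70^i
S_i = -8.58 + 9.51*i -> [-8.58, 0.93, 10.44, 19.95, 29.46]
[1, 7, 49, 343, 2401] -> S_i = 1*7^i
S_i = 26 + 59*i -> [26, 85, 144, 203, 262]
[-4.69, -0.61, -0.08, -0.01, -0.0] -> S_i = -4.69*0.13^i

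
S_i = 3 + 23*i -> [3, 26, 49, 72, 95]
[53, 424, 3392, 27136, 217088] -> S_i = 53*8^i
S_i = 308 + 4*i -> [308, 312, 316, 320, 324]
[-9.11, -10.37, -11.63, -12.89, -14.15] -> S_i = -9.11 + -1.26*i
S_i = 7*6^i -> [7, 42, 252, 1512, 9072]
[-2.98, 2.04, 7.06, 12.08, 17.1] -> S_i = -2.98 + 5.02*i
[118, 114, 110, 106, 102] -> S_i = 118 + -4*i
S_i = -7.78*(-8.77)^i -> [-7.78, 68.23, -598.38, 5247.81, -46023.32]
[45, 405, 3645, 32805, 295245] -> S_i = 45*9^i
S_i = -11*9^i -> [-11, -99, -891, -8019, -72171]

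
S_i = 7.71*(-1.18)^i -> [7.71, -9.1, 10.74, -12.67, 14.95]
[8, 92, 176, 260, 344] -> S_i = 8 + 84*i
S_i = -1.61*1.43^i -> [-1.61, -2.3, -3.29, -4.71, -6.73]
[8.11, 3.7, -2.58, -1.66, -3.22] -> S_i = Random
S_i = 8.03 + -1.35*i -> [8.03, 6.68, 5.33, 3.98, 2.63]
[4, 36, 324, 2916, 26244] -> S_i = 4*9^i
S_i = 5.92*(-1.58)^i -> [5.92, -9.35, 14.78, -23.35, 36.89]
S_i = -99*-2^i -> [-99, 198, -396, 792, -1584]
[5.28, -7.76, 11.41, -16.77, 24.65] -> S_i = 5.28*(-1.47)^i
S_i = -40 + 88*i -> [-40, 48, 136, 224, 312]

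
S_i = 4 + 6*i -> [4, 10, 16, 22, 28]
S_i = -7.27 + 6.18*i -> [-7.27, -1.09, 5.09, 11.27, 17.45]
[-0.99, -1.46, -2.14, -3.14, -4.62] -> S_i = -0.99*1.47^i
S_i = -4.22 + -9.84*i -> [-4.22, -14.06, -23.9, -33.74, -43.58]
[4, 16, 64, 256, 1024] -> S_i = 4*4^i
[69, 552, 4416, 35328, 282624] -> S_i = 69*8^i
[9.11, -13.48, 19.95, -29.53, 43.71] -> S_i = 9.11*(-1.48)^i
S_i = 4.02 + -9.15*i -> [4.02, -5.13, -14.28, -23.43, -32.58]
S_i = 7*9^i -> [7, 63, 567, 5103, 45927]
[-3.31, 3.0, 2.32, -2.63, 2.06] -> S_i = Random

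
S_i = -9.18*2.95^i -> [-9.18, -27.08, -79.89, -235.67, -695.23]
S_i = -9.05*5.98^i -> [-9.05, -54.12, -323.63, -1935.32, -11573.2]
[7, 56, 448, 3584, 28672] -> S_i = 7*8^i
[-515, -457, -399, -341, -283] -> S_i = -515 + 58*i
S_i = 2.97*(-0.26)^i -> [2.97, -0.77, 0.2, -0.05, 0.01]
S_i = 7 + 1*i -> [7, 8, 9, 10, 11]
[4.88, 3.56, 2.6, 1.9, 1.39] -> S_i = 4.88*0.73^i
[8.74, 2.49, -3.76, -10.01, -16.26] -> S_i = 8.74 + -6.25*i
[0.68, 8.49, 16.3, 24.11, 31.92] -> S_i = 0.68 + 7.81*i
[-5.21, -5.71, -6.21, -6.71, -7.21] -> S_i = -5.21 + -0.50*i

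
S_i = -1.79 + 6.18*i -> [-1.79, 4.39, 10.57, 16.75, 22.93]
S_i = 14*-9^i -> [14, -126, 1134, -10206, 91854]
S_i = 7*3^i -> [7, 21, 63, 189, 567]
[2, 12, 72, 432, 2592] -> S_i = 2*6^i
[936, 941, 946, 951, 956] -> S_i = 936 + 5*i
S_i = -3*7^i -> [-3, -21, -147, -1029, -7203]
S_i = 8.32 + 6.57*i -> [8.32, 14.89, 21.46, 28.03, 34.6]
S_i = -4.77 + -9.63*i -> [-4.77, -14.4, -24.03, -33.66, -43.29]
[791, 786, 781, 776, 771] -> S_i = 791 + -5*i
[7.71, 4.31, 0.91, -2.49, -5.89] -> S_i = 7.71 + -3.40*i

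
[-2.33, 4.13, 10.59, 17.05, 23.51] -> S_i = -2.33 + 6.46*i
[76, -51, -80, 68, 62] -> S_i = Random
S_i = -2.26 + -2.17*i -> [-2.26, -4.43, -6.6, -8.77, -10.94]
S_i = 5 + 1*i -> [5, 6, 7, 8, 9]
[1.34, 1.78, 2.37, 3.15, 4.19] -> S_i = 1.34*1.33^i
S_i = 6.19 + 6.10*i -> [6.19, 12.29, 18.39, 24.49, 30.59]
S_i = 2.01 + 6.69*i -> [2.01, 8.7, 15.39, 22.08, 28.77]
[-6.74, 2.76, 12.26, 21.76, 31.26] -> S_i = -6.74 + 9.50*i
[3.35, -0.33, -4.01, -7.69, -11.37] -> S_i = 3.35 + -3.68*i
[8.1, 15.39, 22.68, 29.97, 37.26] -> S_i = 8.10 + 7.29*i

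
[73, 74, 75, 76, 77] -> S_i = 73 + 1*i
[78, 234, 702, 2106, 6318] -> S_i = 78*3^i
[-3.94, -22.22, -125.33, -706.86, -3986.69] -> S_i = -3.94*5.64^i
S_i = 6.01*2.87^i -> [6.01, 17.25, 49.5, 142.08, 407.76]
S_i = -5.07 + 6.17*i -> [-5.07, 1.1, 7.27, 13.44, 19.61]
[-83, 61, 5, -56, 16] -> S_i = Random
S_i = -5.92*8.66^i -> [-5.92, -51.27, -443.97, -3844.81, -33296.09]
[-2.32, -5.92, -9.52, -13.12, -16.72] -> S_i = -2.32 + -3.60*i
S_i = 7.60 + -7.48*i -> [7.6, 0.12, -7.36, -14.84, -22.32]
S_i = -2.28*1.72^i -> [-2.28, -3.92, -6.75, -11.6, -19.95]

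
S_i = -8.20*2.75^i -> [-8.2, -22.55, -62.01, -170.53, -468.97]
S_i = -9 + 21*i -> [-9, 12, 33, 54, 75]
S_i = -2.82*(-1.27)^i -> [-2.82, 3.58, -4.55, 5.78, -7.34]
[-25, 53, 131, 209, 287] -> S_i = -25 + 78*i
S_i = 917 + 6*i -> [917, 923, 929, 935, 941]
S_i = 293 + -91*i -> [293, 202, 111, 20, -71]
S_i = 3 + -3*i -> [3, 0, -3, -6, -9]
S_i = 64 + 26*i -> [64, 90, 116, 142, 168]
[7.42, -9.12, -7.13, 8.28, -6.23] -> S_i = Random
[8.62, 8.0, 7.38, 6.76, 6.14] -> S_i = 8.62 + -0.62*i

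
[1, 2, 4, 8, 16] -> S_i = 1*2^i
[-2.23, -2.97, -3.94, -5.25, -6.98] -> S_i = -2.23*1.33^i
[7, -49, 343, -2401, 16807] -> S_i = 7*-7^i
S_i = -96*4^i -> [-96, -384, -1536, -6144, -24576]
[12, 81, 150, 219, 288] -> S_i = 12 + 69*i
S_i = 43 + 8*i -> [43, 51, 59, 67, 75]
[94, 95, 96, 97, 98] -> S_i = 94 + 1*i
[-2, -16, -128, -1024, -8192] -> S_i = -2*8^i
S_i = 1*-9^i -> [1, -9, 81, -729, 6561]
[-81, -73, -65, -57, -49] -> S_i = -81 + 8*i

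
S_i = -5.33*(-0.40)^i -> [-5.33, 2.13, -0.85, 0.34, -0.14]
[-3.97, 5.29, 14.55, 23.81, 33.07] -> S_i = -3.97 + 9.26*i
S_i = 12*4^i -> [12, 48, 192, 768, 3072]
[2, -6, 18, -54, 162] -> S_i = 2*-3^i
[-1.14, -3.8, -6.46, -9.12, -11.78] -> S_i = -1.14 + -2.66*i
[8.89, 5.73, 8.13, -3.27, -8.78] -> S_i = Random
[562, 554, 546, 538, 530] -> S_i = 562 + -8*i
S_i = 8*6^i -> [8, 48, 288, 1728, 10368]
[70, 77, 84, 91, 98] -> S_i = 70 + 7*i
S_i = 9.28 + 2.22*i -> [9.28, 11.5, 13.72, 15.94, 18.16]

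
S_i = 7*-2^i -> [7, -14, 28, -56, 112]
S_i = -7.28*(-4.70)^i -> [-7.28, 34.22, -160.82, 755.83, -3552.41]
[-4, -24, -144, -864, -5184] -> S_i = -4*6^i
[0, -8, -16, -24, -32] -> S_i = 0 + -8*i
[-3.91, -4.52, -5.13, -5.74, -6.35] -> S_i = -3.91 + -0.61*i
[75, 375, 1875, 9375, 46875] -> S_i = 75*5^i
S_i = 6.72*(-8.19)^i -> [6.72, -55.04, 450.75, -3691.65, 30234.65]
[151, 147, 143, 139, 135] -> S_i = 151 + -4*i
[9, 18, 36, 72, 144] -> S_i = 9*2^i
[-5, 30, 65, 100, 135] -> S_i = -5 + 35*i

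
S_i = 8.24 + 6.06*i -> [8.24, 14.3, 20.36, 26.42, 32.48]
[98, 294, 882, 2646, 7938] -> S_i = 98*3^i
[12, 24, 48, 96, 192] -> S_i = 12*2^i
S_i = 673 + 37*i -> [673, 710, 747, 784, 821]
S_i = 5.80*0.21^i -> [5.8, 1.22, 0.26, 0.05, 0.01]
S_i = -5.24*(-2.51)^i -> [-5.24, 13.15, -33.01, 82.86, -207.98]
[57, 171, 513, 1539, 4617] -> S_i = 57*3^i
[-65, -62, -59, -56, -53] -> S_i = -65 + 3*i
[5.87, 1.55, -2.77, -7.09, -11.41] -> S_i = 5.87 + -4.32*i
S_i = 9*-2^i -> [9, -18, 36, -72, 144]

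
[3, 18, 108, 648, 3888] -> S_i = 3*6^i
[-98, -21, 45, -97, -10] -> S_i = Random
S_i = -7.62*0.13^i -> [-7.62, -0.99, -0.13, -0.02, -0.0]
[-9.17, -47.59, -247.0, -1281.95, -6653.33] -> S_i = -9.17*5.19^i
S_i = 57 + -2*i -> [57, 55, 53, 51, 49]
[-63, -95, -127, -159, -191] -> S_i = -63 + -32*i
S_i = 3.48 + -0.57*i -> [3.48, 2.91, 2.34, 1.77, 1.2]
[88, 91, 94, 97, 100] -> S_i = 88 + 3*i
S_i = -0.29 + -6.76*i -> [-0.29, -7.05, -13.81, -20.57, -27.33]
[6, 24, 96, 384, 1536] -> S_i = 6*4^i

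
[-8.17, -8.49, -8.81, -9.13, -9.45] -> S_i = -8.17 + -0.32*i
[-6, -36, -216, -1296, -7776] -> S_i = -6*6^i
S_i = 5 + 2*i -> [5, 7, 9, 11, 13]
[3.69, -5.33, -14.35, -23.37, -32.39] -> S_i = 3.69 + -9.02*i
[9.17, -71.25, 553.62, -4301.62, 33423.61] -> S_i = 9.17*(-7.77)^i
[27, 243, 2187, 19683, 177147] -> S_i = 27*9^i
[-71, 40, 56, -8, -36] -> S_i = Random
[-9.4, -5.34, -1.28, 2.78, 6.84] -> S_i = -9.40 + 4.06*i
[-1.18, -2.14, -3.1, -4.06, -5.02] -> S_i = -1.18 + -0.96*i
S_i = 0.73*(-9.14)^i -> [0.73, -6.67, 60.98, -557.39, 5094.57]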